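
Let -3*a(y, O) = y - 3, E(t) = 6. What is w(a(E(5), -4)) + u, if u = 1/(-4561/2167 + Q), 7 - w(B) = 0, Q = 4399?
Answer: 66698671/9528072 ≈ 7.0002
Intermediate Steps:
a(y, O) = 1 - y/3 (a(y, O) = -(y - 3)/3 = -(-3 + y)/3 = 1 - y/3)
w(B) = 7 (w(B) = 7 - 1*0 = 7 + 0 = 7)
u = 2167/9528072 (u = 1/(-4561/2167 + 4399) = 1/(9528072/2167) = 2167/9528072 ≈ 0.00022743)
w(a(E(5), -4)) + u = 7 + 2167/9528072 = 66698671/9528072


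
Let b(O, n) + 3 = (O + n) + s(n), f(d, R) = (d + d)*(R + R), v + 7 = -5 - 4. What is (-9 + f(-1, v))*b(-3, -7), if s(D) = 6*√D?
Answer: -715 + 330*I*√7 ≈ -715.0 + 873.1*I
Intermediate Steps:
v = -16 (v = -7 + (-5 - 4) = -7 - 9 = -16)
f(d, R) = 4*R*d (f(d, R) = (2*d)*(2*R) = 4*R*d)
b(O, n) = -3 + O + n + 6*√n (b(O, n) = -3 + ((O + n) + 6*√n) = -3 + (O + n + 6*√n) = -3 + O + n + 6*√n)
(-9 + f(-1, v))*b(-3, -7) = (-9 + 4*(-16)*(-1))*(-3 - 3 - 7 + 6*√(-7)) = (-9 + 64)*(-3 - 3 - 7 + 6*(I*√7)) = 55*(-3 - 3 - 7 + 6*I*√7) = 55*(-13 + 6*I*√7) = -715 + 330*I*√7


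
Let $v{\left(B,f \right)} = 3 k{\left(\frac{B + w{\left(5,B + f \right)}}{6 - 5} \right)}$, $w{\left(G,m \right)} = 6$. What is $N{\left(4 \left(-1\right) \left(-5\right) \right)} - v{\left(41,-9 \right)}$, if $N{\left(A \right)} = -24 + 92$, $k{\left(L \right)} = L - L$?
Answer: $68$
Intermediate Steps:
$k{\left(L \right)} = 0$
$N{\left(A \right)} = 68$
$v{\left(B,f \right)} = 0$ ($v{\left(B,f \right)} = 3 \cdot 0 = 0$)
$N{\left(4 \left(-1\right) \left(-5\right) \right)} - v{\left(41,-9 \right)} = 68 - 0 = 68 + 0 = 68$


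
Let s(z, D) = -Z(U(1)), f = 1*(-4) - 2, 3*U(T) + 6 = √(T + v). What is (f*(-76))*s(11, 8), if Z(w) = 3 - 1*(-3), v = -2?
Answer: -2736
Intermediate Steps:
U(T) = -2 + √(-2 + T)/3 (U(T) = -2 + √(T - 2)/3 = -2 + √(-2 + T)/3)
f = -6 (f = -4 - 2 = -6)
Z(w) = 6 (Z(w) = 3 + 3 = 6)
s(z, D) = -6 (s(z, D) = -1*6 = -6)
(f*(-76))*s(11, 8) = -6*(-76)*(-6) = 456*(-6) = -2736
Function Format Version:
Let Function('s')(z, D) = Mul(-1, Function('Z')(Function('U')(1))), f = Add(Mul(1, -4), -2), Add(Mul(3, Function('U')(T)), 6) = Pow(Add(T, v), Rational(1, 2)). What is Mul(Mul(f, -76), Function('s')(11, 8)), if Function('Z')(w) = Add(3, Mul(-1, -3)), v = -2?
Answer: -2736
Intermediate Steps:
Function('U')(T) = Add(-2, Mul(Rational(1, 3), Pow(Add(-2, T), Rational(1, 2)))) (Function('U')(T) = Add(-2, Mul(Rational(1, 3), Pow(Add(T, -2), Rational(1, 2)))) = Add(-2, Mul(Rational(1, 3), Pow(Add(-2, T), Rational(1, 2)))))
f = -6 (f = Add(-4, -2) = -6)
Function('Z')(w) = 6 (Function('Z')(w) = Add(3, 3) = 6)
Function('s')(z, D) = -6 (Function('s')(z, D) = Mul(-1, 6) = -6)
Mul(Mul(f, -76), Function('s')(11, 8)) = Mul(Mul(-6, -76), -6) = Mul(456, -6) = -2736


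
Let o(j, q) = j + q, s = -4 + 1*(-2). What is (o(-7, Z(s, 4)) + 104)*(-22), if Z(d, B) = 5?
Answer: -2244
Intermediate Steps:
s = -6 (s = -4 - 2 = -6)
(o(-7, Z(s, 4)) + 104)*(-22) = ((-7 + 5) + 104)*(-22) = (-2 + 104)*(-22) = 102*(-22) = -2244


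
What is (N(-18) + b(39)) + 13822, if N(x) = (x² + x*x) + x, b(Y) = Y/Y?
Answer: 14453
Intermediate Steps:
b(Y) = 1
N(x) = x + 2*x² (N(x) = (x² + x²) + x = 2*x² + x = x + 2*x²)
(N(-18) + b(39)) + 13822 = (-18*(1 + 2*(-18)) + 1) + 13822 = (-18*(1 - 36) + 1) + 13822 = (-18*(-35) + 1) + 13822 = (630 + 1) + 13822 = 631 + 13822 = 14453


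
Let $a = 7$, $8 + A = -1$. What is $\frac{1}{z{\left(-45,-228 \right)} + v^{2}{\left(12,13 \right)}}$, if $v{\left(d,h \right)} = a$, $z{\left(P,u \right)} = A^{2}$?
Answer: $\frac{1}{130} \approx 0.0076923$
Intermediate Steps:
$A = -9$ ($A = -8 - 1 = -9$)
$z{\left(P,u \right)} = 81$ ($z{\left(P,u \right)} = \left(-9\right)^{2} = 81$)
$v{\left(d,h \right)} = 7$
$\frac{1}{z{\left(-45,-228 \right)} + v^{2}{\left(12,13 \right)}} = \frac{1}{81 + 7^{2}} = \frac{1}{81 + 49} = \frac{1}{130}$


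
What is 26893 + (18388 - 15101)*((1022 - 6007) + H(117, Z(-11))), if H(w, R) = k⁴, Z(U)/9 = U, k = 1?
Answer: -16355515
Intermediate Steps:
Z(U) = 9*U
H(w, R) = 1 (H(w, R) = 1⁴ = 1)
26893 + (18388 - 15101)*((1022 - 6007) + H(117, Z(-11))) = 26893 + (18388 - 15101)*((1022 - 6007) + 1) = 26893 + 3287*(-4985 + 1) = 26893 + 3287*(-4984) = 26893 - 16382408 = -16355515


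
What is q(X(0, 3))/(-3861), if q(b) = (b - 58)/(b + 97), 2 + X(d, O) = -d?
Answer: 4/24453 ≈ 0.00016358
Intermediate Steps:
X(d, O) = -2 - d
q(b) = (-58 + b)/(97 + b)
q(X(0, 3))/(-3861) = ((-58 + (-2 - 1*0))/(97 + (-2 - 1*0)))/(-3861) = ((-58 + (-2 + 0))/(97 + (-2 + 0)))*(-1/3861) = ((-58 - 2)/(97 - 2))*(-1/3861) = (-60/95)*(-1/3861) = ((1/95)*(-60))*(-1/3861) = -12/19*(-1/3861) = 4/24453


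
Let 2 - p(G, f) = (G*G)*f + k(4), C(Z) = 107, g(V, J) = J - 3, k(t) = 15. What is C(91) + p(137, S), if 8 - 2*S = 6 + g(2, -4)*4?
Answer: -281441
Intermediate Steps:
g(V, J) = -3 + J
S = 15 (S = 4 - (6 + (-3 - 4)*4)/2 = 4 - (6 - 7*4)/2 = 4 - (6 - 28)/2 = 4 - ½*(-22) = 4 + 11 = 15)
p(G, f) = -13 - f*G² (p(G, f) = 2 - ((G*G)*f + 15) = 2 - (G²*f + 15) = 2 - (f*G² + 15) = 2 - (15 + f*G²) = 2 + (-15 - f*G²) = -13 - f*G²)
C(91) + p(137, S) = 107 + (-13 - 1*15*137²) = 107 + (-13 - 1*15*18769) = 107 + (-13 - 281535) = 107 - 281548 = -281441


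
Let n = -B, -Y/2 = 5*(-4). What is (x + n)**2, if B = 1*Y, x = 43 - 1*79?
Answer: 5776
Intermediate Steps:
x = -36 (x = 43 - 79 = -36)
Y = 40 (Y = -10*(-4) = -2*(-20) = 40)
B = 40 (B = 1*40 = 40)
n = -40 (n = -1*40 = -40)
(x + n)**2 = (-36 - 40)**2 = (-76)**2 = 5776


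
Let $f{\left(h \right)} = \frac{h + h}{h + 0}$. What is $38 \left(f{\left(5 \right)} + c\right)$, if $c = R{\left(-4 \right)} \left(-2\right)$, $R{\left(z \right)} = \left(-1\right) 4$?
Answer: $380$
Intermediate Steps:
$R{\left(z \right)} = -4$
$f{\left(h \right)} = 2$ ($f{\left(h \right)} = \frac{2 h}{h} = 2$)
$c = 8$ ($c = \left(-4\right) \left(-2\right) = 8$)
$38 \left(f{\left(5 \right)} + c\right) = 38 \left(2 + 8\right) = 38 \cdot 10 = 380$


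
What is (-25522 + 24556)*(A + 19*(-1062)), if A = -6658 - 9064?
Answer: 34679400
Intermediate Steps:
A = -15722
(-25522 + 24556)*(A + 19*(-1062)) = (-25522 + 24556)*(-15722 + 19*(-1062)) = -966*(-15722 - 20178) = -966*(-35900) = 34679400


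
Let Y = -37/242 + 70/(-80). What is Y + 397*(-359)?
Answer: -137963259/968 ≈ -1.4252e+5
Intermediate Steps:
Y = -995/968 (Y = -37*1/242 + 70*(-1/80) = -37/242 - 7/8 = -995/968 ≈ -1.0279)
Y + 397*(-359) = -995/968 + 397*(-359) = -995/968 - 142523 = -137963259/968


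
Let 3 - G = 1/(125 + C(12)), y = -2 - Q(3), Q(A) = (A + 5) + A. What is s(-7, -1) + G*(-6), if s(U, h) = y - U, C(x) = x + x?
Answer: -3570/149 ≈ -23.960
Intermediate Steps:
Q(A) = 5 + 2*A (Q(A) = (5 + A) + A = 5 + 2*A)
C(x) = 2*x
y = -13 (y = -2 - (5 + 2*3) = -2 - (5 + 6) = -2 - 1*11 = -2 - 11 = -13)
s(U, h) = -13 - U
G = 446/149 (G = 3 - 1/(125 + 2*12) = 3 - 1/(125 + 24) = 3 - 1/149 = 446/149 ≈ 2.9933)
s(-7, -1) + G*(-6) = (-13 - 1*(-7)) + (446/149)*(-6) = (-13 + 7) - 2676/149 = -6 - 2676/149 = -3570/149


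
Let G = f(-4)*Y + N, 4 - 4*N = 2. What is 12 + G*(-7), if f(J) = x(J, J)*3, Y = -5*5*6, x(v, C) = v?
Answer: -25183/2 ≈ -12592.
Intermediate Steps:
N = ½ (N = 1 - ¼*2 = 1 - ½ = ½ ≈ 0.50000)
Y = -150 (Y = -25*6 = -150)
f(J) = 3*J (f(J) = J*3 = 3*J)
G = 3601/2 (G = (3*(-4))*(-150) + ½ = -12*(-150) + ½ = 1800 + ½ = 3601/2 ≈ 1800.5)
12 + G*(-7) = 12 + (3601/2)*(-7) = 12 - 25207/2 = -25183/2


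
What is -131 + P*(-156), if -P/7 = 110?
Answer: 119989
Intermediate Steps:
P = -770 (P = -7*110 = -770)
-131 + P*(-156) = -131 - 770*(-156) = -131 + 120120 = 119989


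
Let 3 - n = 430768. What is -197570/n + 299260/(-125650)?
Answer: -2081721268/1082512445 ≈ -1.9230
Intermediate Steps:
n = -430765 (n = 3 - 1*430768 = 3 - 430768 = -430765)
-197570/n + 299260/(-125650) = -197570/(-430765) + 299260/(-125650) = -197570*(-1/430765) + 299260*(-1/125650) = 39514/86153 - 29926/12565 = -2081721268/1082512445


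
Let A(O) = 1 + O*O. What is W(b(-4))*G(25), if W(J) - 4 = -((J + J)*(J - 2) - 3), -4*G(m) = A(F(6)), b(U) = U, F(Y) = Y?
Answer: 1517/4 ≈ 379.25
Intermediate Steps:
A(O) = 1 + O²
G(m) = -37/4 (G(m) = -(1 + 6²)/4 = -(1 + 36)/4 = -¼*37 = -37/4)
W(J) = 7 - 2*J*(-2 + J) (W(J) = 4 - ((J + J)*(J - 2) - 3) = 4 - ((2*J)*(-2 + J) - 3) = 4 - (2*J*(-2 + J) - 3) = 4 - (-3 + 2*J*(-2 + J)) = 4 + (3 - 2*J*(-2 + J)) = 7 - 2*J*(-2 + J))
W(b(-4))*G(25) = (7 - 2*(-4)² + 4*(-4))*(-37/4) = (7 - 2*16 - 16)*(-37/4) = (7 - 32 - 16)*(-37/4) = -41*(-37/4) = 1517/4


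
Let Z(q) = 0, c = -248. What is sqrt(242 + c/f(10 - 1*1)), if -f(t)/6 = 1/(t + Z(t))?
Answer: sqrt(614) ≈ 24.779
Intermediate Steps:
f(t) = -6/t (f(t) = -6/(t + 0) = -6/t)
sqrt(242 + c/f(10 - 1*1)) = sqrt(242 - 248/((-6/(10 - 1*1)))) = sqrt(242 - 248/((-6/(10 - 1)))) = sqrt(242 - 248/((-6/9))) = sqrt(242 - 248/((-6*1/9))) = sqrt(242 - 248/(-2/3)) = sqrt(242 - 248*(-3/2)) = sqrt(242 + 372) = sqrt(614)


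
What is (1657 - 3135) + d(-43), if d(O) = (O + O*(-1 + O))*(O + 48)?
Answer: 7767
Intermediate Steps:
d(O) = (48 + O)*(O + O*(-1 + O)) (d(O) = (O + O*(-1 + O))*(48 + O) = (48 + O)*(O + O*(-1 + O)))
(1657 - 3135) + d(-43) = (1657 - 3135) + (-43)²*(48 - 43) = -1478 + 1849*5 = -1478 + 9245 = 7767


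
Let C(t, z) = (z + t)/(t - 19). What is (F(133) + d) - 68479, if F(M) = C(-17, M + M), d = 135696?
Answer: 806521/12 ≈ 67210.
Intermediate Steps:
C(t, z) = (t + z)/(-19 + t)
F(M) = 17/36 - M/18 (F(M) = (-17 + (M + M))/(-19 - 17) = (-17 + 2*M)/(-36) = -(-17 + 2*M)/36 = 17/36 - M/18)
(F(133) + d) - 68479 = ((17/36 - 1/18*133) + 135696) - 68479 = ((17/36 - 133/18) + 135696) - 68479 = (-83/12 + 135696) - 68479 = 1628269/12 - 68479 = 806521/12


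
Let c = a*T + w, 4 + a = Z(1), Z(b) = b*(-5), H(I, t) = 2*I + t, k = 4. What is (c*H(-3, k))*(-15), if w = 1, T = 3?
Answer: -780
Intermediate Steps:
H(I, t) = t + 2*I
Z(b) = -5*b
a = -9 (a = -4 - 5*1 = -4 - 5 = -9)
c = -26 (c = -9*3 + 1 = -27 + 1 = -26)
(c*H(-3, k))*(-15) = -26*(4 + 2*(-3))*(-15) = -26*(4 - 6)*(-15) = -26*(-2)*(-15) = 52*(-15) = -780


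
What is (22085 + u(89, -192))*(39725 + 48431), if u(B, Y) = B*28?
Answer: 2166610012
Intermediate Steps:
u(B, Y) = 28*B
(22085 + u(89, -192))*(39725 + 48431) = (22085 + 28*89)*(39725 + 48431) = (22085 + 2492)*88156 = 24577*88156 = 2166610012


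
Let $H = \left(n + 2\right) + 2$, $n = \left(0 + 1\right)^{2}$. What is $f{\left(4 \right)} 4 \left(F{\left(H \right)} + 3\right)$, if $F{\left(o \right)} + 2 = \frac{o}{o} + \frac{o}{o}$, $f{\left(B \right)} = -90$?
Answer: $-1080$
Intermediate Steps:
$n = 1$ ($n = 1^{2} = 1$)
$H = 5$ ($H = \left(1 + 2\right) + 2 = 3 + 2 = 5$)
$F{\left(o \right)} = 0$ ($F{\left(o \right)} = -2 + \left(\frac{o}{o} + \frac{o}{o}\right) = -2 + \left(1 + 1\right) = -2 + 2 = 0$)
$f{\left(4 \right)} 4 \left(F{\left(H \right)} + 3\right) = - 90 \cdot 4 \left(0 + 3\right) = - 90 \cdot 4 \cdot 3 = \left(-90\right) 12 = -1080$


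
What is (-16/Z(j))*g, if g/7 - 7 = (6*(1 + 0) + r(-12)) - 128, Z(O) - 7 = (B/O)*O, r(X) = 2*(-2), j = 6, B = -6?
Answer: 13328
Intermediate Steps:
r(X) = -4
Z(O) = 1 (Z(O) = 7 + (-6/O)*O = 7 - 6 = 1)
g = -833 (g = 49 + 7*((6*(1 + 0) - 4) - 128) = 49 + 7*((6*1 - 4) - 128) = 49 + 7*((6 - 4) - 128) = 49 + 7*(2 - 128) = 49 + 7*(-126) = 49 - 882 = -833)
(-16/Z(j))*g = -16/1*(-833) = -16*1*(-833) = -16*(-833) = 13328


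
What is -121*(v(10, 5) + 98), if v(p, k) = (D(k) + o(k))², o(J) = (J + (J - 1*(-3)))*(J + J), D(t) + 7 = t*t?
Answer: -2662242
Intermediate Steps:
D(t) = -7 + t² (D(t) = -7 + t*t = -7 + t²)
o(J) = 2*J*(3 + 2*J) (o(J) = (J + (J + 3))*(2*J) = (J + (3 + J))*(2*J) = (3 + 2*J)*(2*J) = 2*J*(3 + 2*J))
v(p, k) = (-7 + k² + 2*k*(3 + 2*k))² (v(p, k) = ((-7 + k²) + 2*k*(3 + 2*k))² = (-7 + k² + 2*k*(3 + 2*k))²)
-121*(v(10, 5) + 98) = -121*((-7 + 5*5² + 6*5)² + 98) = -121*((-7 + 5*25 + 30)² + 98) = -121*((-7 + 125 + 30)² + 98) = -121*(148² + 98) = -121*(21904 + 98) = -121*22002 = -2662242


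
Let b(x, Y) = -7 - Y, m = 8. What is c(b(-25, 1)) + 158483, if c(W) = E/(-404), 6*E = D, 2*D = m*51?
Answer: 32013549/202 ≈ 1.5848e+5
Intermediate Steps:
D = 204 (D = (8*51)/2 = (1/2)*408 = 204)
E = 34 (E = (1/6)*204 = 34)
c(W) = -17/202 (c(W) = 34/(-404) = 34*(-1/404) = -17/202)
c(b(-25, 1)) + 158483 = -17/202 + 158483 = 32013549/202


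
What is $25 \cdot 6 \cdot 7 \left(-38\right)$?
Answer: $-39900$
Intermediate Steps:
$25 \cdot 6 \cdot 7 \left(-38\right) = 25 \cdot 42 \left(-38\right) = 1050 \left(-38\right) = -39900$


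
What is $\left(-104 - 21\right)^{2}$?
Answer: $15625$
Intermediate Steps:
$\left(-104 - 21\right)^{2} = \left(-125\right)^{2} = 15625$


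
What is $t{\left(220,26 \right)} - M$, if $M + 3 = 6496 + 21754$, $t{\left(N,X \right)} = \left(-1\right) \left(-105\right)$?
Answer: $-28142$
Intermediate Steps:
$t{\left(N,X \right)} = 105$
$M = 28247$ ($M = -3 + \left(6496 + 21754\right) = -3 + 28250 = 28247$)
$t{\left(220,26 \right)} - M = 105 - 28247 = -28142$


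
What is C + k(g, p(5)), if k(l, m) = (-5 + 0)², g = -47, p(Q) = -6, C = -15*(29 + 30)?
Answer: -860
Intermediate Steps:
C = -885 (C = -15*59 = -885)
k(l, m) = 25 (k(l, m) = (-5)² = 25)
C + k(g, p(5)) = -885 + 25 = -860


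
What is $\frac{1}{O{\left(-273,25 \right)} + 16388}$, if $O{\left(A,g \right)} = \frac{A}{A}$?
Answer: $\frac{1}{16389} \approx 6.1017 \cdot 10^{-5}$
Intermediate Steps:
$O{\left(A,g \right)} = 1$
$\frac{1}{O{\left(-273,25 \right)} + 16388} = \frac{1}{1 + 16388} = \frac{1}{16389}$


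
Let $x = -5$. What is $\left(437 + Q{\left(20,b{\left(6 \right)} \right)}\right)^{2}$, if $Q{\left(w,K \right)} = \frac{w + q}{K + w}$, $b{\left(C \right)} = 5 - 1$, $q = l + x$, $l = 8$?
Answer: $\frac{110481121}{576} \approx 1.9181 \cdot 10^{5}$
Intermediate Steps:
$q = 3$ ($q = 8 - 5 = 3$)
$b{\left(C \right)} = 4$
$Q{\left(w,K \right)} = \frac{3 + w}{K + w}$ ($Q{\left(w,K \right)} = \frac{w + 3}{K + w} = \frac{3 + w}{K + w}$)
$\left(437 + Q{\left(20,b{\left(6 \right)} \right)}\right)^{2} = \left(437 + \frac{3 + 20}{4 + 20}\right)^{2} = \left(437 + \frac{1}{24} \cdot 23\right)^{2} = \left(437 + \frac{23}{24}\right)^{2} = \left(\frac{10511}{24}\right)^{2} = \frac{110481121}{576}$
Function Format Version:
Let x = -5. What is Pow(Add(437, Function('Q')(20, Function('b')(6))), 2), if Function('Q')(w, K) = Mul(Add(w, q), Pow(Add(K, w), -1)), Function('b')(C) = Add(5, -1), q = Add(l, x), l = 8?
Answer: Rational(110481121, 576) ≈ 1.9181e+5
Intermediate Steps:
q = 3 (q = Add(8, -5) = 3)
Function('b')(C) = 4
Function('Q')(w, K) = Mul(Pow(Add(K, w), -1), Add(3, w)) (Function('Q')(w, K) = Mul(Add(w, 3), Pow(Add(K, w), -1)) = Mul(Add(3, w), Pow(Add(K, w), -1)) = Mul(Pow(Add(K, w), -1), Add(3, w)))
Pow(Add(437, Function('Q')(20, Function('b')(6))), 2) = Pow(Add(437, Mul(Pow(Add(4, 20), -1), Add(3, 20))), 2) = Pow(Add(437, Mul(Pow(24, -1), 23)), 2) = Pow(Add(437, Mul(Rational(1, 24), 23)), 2) = Pow(Add(437, Rational(23, 24)), 2) = Pow(Rational(10511, 24), 2) = Rational(110481121, 576)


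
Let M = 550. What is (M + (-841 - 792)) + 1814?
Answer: 731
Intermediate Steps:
(M + (-841 - 792)) + 1814 = (550 + (-841 - 792)) + 1814 = (550 - 1633) + 1814 = -1083 + 1814 = 731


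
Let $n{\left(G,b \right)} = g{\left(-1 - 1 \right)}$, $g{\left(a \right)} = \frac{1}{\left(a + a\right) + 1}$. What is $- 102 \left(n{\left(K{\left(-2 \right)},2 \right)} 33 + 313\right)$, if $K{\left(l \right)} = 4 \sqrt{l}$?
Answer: $-30804$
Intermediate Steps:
$g{\left(a \right)} = \frac{1}{1 + 2 a}$ ($g{\left(a \right)} = \frac{1}{2 a + 1} = \frac{1}{1 + 2 a}$)
$n{\left(G,b \right)} = - \frac{1}{3}$ ($n{\left(G,b \right)} = \frac{1}{1 + 2 \left(-1 - 1\right)} = \frac{1}{1 + 2 \left(-2\right)} = \frac{1}{1 - 4} = \frac{1}{-3} = - \frac{1}{3}$)
$- 102 \left(n{\left(K{\left(-2 \right)},2 \right)} 33 + 313\right) = - 102 \left(\left(- \frac{1}{3}\right) 33 + 313\right) = - 102 \left(-11 + 313\right) = \left(-102\right) 302 = -30804$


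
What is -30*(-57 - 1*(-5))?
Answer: 1560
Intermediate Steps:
-30*(-57 - 1*(-5)) = -30*(-57 + 5) = -30*(-52) = 1560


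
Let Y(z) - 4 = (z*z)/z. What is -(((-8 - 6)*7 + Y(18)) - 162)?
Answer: 238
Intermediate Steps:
Y(z) = 4 + z (Y(z) = 4 + (z*z)/z = 4 + z²/z = 4 + z)
-(((-8 - 6)*7 + Y(18)) - 162) = -(((-8 - 6)*7 + (4 + 18)) - 162) = -((-14*7 + 22) - 162) = -((-98 + 22) - 162) = -(-76 - 162) = -1*(-238) = 238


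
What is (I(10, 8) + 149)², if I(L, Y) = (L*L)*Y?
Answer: 900601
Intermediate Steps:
I(L, Y) = Y*L² (I(L, Y) = L²*Y = Y*L²)
(I(10, 8) + 149)² = (8*10² + 149)² = (8*100 + 149)² = (800 + 149)² = 949² = 900601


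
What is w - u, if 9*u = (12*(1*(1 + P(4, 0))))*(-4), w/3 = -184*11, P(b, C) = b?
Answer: -18136/3 ≈ -6045.3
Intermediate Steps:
w = -6072 (w = 3*(-184*11) = 3*(-2024) = -6072)
u = -80/3 (u = ((12*(1*(1 + 4)))*(-4))/9 = ((12*(1*5))*(-4))/9 = ((12*5)*(-4))/9 = (60*(-4))/9 = (1/9)*(-240) = -80/3 ≈ -26.667)
w - u = -6072 - 1*(-80/3) = -6072 + 80/3 = -18136/3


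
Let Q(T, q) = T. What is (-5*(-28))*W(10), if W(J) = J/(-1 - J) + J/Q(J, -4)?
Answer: 140/11 ≈ 12.727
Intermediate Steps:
W(J) = 1 + J/(-1 - J) (W(J) = J/(-1 - J) + J/J = J/(-1 - J) + 1 = 1 + J/(-1 - J))
(-5*(-28))*W(10) = (-5*(-28))/(1 + 10) = 140/11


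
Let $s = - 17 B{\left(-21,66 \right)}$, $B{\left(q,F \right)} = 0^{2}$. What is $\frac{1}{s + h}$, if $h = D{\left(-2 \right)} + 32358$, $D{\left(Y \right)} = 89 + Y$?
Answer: $\frac{1}{32445} \approx 3.0821 \cdot 10^{-5}$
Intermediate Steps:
$B{\left(q,F \right)} = 0$
$h = 32445$ ($h = \left(89 - 2\right) + 32358 = 87 + 32358 = 32445$)
$s = 0$ ($s = \left(-17\right) 0 = 0$)
$\frac{1}{s + h} = \frac{1}{0 + 32445} = \frac{1}{32445}$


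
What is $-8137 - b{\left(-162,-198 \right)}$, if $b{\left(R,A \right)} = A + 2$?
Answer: $-7941$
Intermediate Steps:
$b{\left(R,A \right)} = 2 + A$
$-8137 - b{\left(-162,-198 \right)} = -8137 - \left(2 - 198\right) = -8137 - -196 = -8137 + 196 = -7941$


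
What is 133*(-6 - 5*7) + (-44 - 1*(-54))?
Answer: -5443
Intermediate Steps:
133*(-6 - 5*7) + (-44 - 1*(-54)) = 133*(-6 - 35) + (-44 + 54) = 133*(-41) + 10 = -5453 + 10 = -5443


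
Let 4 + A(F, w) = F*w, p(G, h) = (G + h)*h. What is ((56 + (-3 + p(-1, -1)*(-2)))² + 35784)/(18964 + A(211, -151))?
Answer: -5455/1843 ≈ -2.9598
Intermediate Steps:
p(G, h) = h*(G + h)
A(F, w) = -4 + F*w
((56 + (-3 + p(-1, -1)*(-2)))² + 35784)/(18964 + A(211, -151)) = ((56 + (-3 - (-1 - 1)*(-2)))² + 35784)/(18964 + (-4 + 211*(-151))) = ((56 + (-3 - 1*(-2)*(-2)))² + 35784)/(18964 + (-4 - 31861)) = ((56 + (-3 + 2*(-2)))² + 35784)/(18964 - 31865) = ((56 + (-3 - 4))² + 35784)/(-12901) = ((56 - 7)² + 35784)*(-1/12901) = (49² + 35784)*(-1/12901) = (2401 + 35784)*(-1/12901) = 38185*(-1/12901) = -5455/1843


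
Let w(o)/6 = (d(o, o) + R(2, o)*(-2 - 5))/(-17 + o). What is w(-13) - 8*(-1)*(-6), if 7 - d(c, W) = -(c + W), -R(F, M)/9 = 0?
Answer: -221/5 ≈ -44.200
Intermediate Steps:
R(F, M) = 0 (R(F, M) = -9*0 = 0)
d(c, W) = 7 + W + c (d(c, W) = 7 - (-1)*(c + W) = 7 - (-1)*(W + c) = 7 - (-W - c) = 7 + (W + c) = 7 + W + c)
w(o) = 6*(7 + 2*o)/(-17 + o) (w(o) = 6*(((7 + o + o) + 0*(-2 - 5))/(-17 + o)) = 6*(((7 + 2*o) + 0*(-7))/(-17 + o)) = 6*(((7 + 2*o) + 0)/(-17 + o)) = 6*((7 + 2*o)/(-17 + o)) = 6*(7 + 2*o)/(-17 + o))
w(-13) - 8*(-1)*(-6) = 6*(7 + 2*(-13))/(-17 - 13) - 8*(-1)*(-6) = 6*(7 - 26)/(-30) + 8*(-6) = 6*(-1/30)*(-19) - 48 = 19/5 - 48 = -221/5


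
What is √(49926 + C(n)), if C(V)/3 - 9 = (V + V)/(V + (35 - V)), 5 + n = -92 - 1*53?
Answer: √2446437/7 ≈ 223.44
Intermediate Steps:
n = -150 (n = -5 + (-92 - 1*53) = -5 + (-92 - 53) = -5 - 145 = -150)
C(V) = 27 + 6*V/35 (C(V) = 27 + 3*((V + V)/(V + (35 - V))) = 27 + 3*((2*V)/35) = 27 + 3*((2*V)*(1/35)) = 27 + 3*(2*V/35) = 27 + 6*V/35)
√(49926 + C(n)) = √(49926 + (27 + (6/35)*(-150))) = √(49926 + (27 - 180/7)) = √(49926 + 9/7) = √(349491/7) = √2446437/7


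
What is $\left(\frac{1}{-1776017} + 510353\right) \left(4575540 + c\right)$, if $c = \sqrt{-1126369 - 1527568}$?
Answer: $\frac{4147249341926160000}{1776017} + \frac{906395604000 i \sqrt{2653937}}{1776017} \approx 2.3351 \cdot 10^{12} + 8.3141 \cdot 10^{8} i$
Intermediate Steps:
$c = i \sqrt{2653937}$ ($c = \sqrt{-2653937} = i \sqrt{2653937} \approx 1629.1 i$)
$\left(\frac{1}{-1776017} + 510353\right) \left(4575540 + c\right) = \left(\frac{1}{-1776017} + 510353\right) \left(4575540 + i \sqrt{2653937}\right) = \left(- \frac{1}{1776017} + 510353\right) \left(4575540 + i \sqrt{2653937}\right) = \frac{906395604000 \left(4575540 + i \sqrt{2653937}\right)}{1776017} = \frac{4147249341926160000}{1776017} + \frac{906395604000 i \sqrt{2653937}}{1776017}$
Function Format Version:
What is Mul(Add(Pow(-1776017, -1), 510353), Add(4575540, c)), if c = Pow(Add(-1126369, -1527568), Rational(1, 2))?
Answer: Add(Rational(4147249341926160000, 1776017), Mul(Rational(906395604000, 1776017), I, Pow(2653937, Rational(1, 2)))) ≈ Add(2.3351e+12, Mul(8.3141e+8, I))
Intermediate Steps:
c = Mul(I, Pow(2653937, Rational(1, 2))) (c = Pow(-2653937, Rational(1, 2)) = Mul(I, Pow(2653937, Rational(1, 2))) ≈ Mul(1629.1, I))
Mul(Add(Pow(-1776017, -1), 510353), Add(4575540, c)) = Mul(Add(Pow(-1776017, -1), 510353), Add(4575540, Mul(I, Pow(2653937, Rational(1, 2))))) = Mul(Add(Rational(-1, 1776017), 510353), Add(4575540, Mul(I, Pow(2653937, Rational(1, 2))))) = Mul(Rational(906395604000, 1776017), Add(4575540, Mul(I, Pow(2653937, Rational(1, 2))))) = Add(Rational(4147249341926160000, 1776017), Mul(Rational(906395604000, 1776017), I, Pow(2653937, Rational(1, 2))))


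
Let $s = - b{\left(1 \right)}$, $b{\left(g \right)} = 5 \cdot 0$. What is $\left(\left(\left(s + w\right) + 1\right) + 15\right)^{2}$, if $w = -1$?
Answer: $225$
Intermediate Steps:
$b{\left(g \right)} = 0$
$s = 0$ ($s = \left(-1\right) 0 = 0$)
$\left(\left(\left(s + w\right) + 1\right) + 15\right)^{2} = \left(\left(\left(0 - 1\right) + 1\right) + 15\right)^{2} = \left(\left(-1 + 1\right) + 15\right)^{2} = \left(0 + 15\right)^{2} = 15^{2} = 225$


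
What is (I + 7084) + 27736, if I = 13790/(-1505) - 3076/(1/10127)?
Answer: -1337981170/43 ≈ -3.1116e+7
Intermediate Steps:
I = -1339478430/43 (I = 13790*(-1/1505) - 3076/1/10127 = -394/43 - 3076*10127 = -394/43 - 31150652 = -1339478430/43 ≈ -3.1151e+7)
(I + 7084) + 27736 = (-1339478430/43 + 7084) + 27736 = -1339173818/43 + 27736 = -1337981170/43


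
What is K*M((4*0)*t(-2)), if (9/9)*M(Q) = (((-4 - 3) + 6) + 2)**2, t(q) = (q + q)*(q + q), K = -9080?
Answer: -9080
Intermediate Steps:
t(q) = 4*q**2 (t(q) = (2*q)*(2*q) = 4*q**2)
M(Q) = 1 (M(Q) = (((-4 - 3) + 6) + 2)**2 = ((-7 + 6) + 2)**2 = (-1 + 2)**2 = 1**2 = 1)
K*M((4*0)*t(-2)) = -9080*1 = -9080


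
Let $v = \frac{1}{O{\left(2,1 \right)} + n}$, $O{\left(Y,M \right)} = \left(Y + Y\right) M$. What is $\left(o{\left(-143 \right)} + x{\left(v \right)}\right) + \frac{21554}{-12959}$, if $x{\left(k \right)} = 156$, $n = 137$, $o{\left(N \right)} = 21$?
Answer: $\frac{2272189}{12959} \approx 175.34$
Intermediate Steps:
$O{\left(Y,M \right)} = 2 M Y$ ($O{\left(Y,M \right)} = 2 Y M = 2 M Y$)
$v = \frac{1}{141}$ ($v = \frac{1}{2 \cdot 1 \cdot 2 + 137} = \frac{1}{4 + 137} = \frac{1}{141} \approx 0.0070922$)
$\left(o{\left(-143 \right)} + x{\left(v \right)}\right) + \frac{21554}{-12959} = \left(21 + 156\right) + \frac{21554}{-12959} = 177 + 21554 \left(- \frac{1}{12959}\right) = 177 - \frac{21554}{12959} = \frac{2272189}{12959}$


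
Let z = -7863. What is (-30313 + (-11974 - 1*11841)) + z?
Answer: -61991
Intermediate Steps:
(-30313 + (-11974 - 1*11841)) + z = (-30313 + (-11974 - 1*11841)) - 7863 = (-30313 + (-11974 - 11841)) - 7863 = (-30313 - 23815) - 7863 = -54128 - 7863 = -61991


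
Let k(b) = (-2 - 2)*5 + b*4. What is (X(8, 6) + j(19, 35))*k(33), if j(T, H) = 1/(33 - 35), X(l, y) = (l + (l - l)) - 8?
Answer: -56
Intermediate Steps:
k(b) = -20 + 4*b (k(b) = -4*5 + 4*b = -20 + 4*b)
X(l, y) = -8 + l (X(l, y) = (l + 0) - 8 = l - 8 = -8 + l)
j(T, H) = -½ (j(T, H) = 1/(-2) = -½)
(X(8, 6) + j(19, 35))*k(33) = ((-8 + 8) - ½)*(-20 + 4*33) = (0 - ½)*(-20 + 132) = -½*112 = -56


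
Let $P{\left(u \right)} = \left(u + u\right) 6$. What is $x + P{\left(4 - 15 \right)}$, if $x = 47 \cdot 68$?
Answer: $3064$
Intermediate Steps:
$P{\left(u \right)} = 12 u$ ($P{\left(u \right)} = 2 u 6 = 12 u$)
$x = 3196$
$x + P{\left(4 - 15 \right)} = 3196 + 12 \left(4 - 15\right) = 3196 + 12 \left(-11\right) = 3196 - 132 = 3064$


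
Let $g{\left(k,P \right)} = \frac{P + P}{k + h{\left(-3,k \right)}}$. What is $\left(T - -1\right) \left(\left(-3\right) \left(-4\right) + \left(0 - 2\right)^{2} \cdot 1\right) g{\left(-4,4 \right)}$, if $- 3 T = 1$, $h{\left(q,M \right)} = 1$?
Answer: $- \frac{256}{9} \approx -28.444$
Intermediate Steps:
$T = - \frac{1}{3}$ ($T = \left(- \frac{1}{3}\right) 1 = - \frac{1}{3} \approx -0.33333$)
$g{\left(k,P \right)} = \frac{2 P}{1 + k}$ ($g{\left(k,P \right)} = \frac{P + P}{k + 1} = \frac{2 P}{1 + k}$)
$\left(T - -1\right) \left(\left(-3\right) \left(-4\right) + \left(0 - 2\right)^{2} \cdot 1\right) g{\left(-4,4 \right)} = \left(- \frac{1}{3} - -1\right) \left(\left(-3\right) \left(-4\right) + \left(0 - 2\right)^{2} \cdot 1\right) 2 \cdot 4 \frac{1}{1 - 4} = \left(- \frac{1}{3} + 1\right) \left(12 + \left(-2\right)^{2} \cdot 1\right) 2 \cdot 4 \frac{1}{-3} = \frac{2 \left(12 + 4 \cdot 1\right)}{3} \cdot 2 \cdot 4 \left(- \frac{1}{3}\right) = \frac{2 \left(12 + 4\right)}{3} \left(- \frac{8}{3}\right) = \frac{2}{3} \cdot 16 \left(- \frac{8}{3}\right) = \frac{32}{3} \left(- \frac{8}{3}\right) = - \frac{256}{9}$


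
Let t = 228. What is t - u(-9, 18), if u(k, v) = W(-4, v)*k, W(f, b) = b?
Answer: 390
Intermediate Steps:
u(k, v) = k*v (u(k, v) = v*k = k*v)
t - u(-9, 18) = 228 - (-9)*18 = 228 - 1*(-162) = 228 + 162 = 390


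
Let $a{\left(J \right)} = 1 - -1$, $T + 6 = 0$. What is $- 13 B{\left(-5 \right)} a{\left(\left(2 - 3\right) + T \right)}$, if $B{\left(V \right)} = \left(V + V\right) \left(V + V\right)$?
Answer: $-2600$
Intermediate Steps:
$T = -6$ ($T = -6 + 0 = -6$)
$B{\left(V \right)} = 4 V^{2}$ ($B{\left(V \right)} = 2 V 2 V = 4 V^{2}$)
$a{\left(J \right)} = 2$ ($a{\left(J \right)} = 1 + 1 = 2$)
$- 13 B{\left(-5 \right)} a{\left(\left(2 - 3\right) + T \right)} = - 13 \cdot 4 \left(-5\right)^{2} \cdot 2 = - 13 \cdot 4 \cdot 25 \cdot 2 = \left(-13\right) 100 \cdot 2 = \left(-1300\right) 2 = -2600$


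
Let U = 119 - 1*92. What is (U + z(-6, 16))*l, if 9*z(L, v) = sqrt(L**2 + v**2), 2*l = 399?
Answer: 10773/2 + 133*sqrt(73)/3 ≈ 5765.3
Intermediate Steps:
l = 399/2 (l = (1/2)*399 = 399/2 ≈ 199.50)
z(L, v) = sqrt(L**2 + v**2)/9
U = 27 (U = 119 - 92 = 27)
(U + z(-6, 16))*l = (27 + sqrt((-6)**2 + 16**2)/9)*(399/2) = (27 + sqrt(36 + 256)/9)*(399/2) = (27 + sqrt(292)/9)*(399/2) = (27 + (2*sqrt(73))/9)*(399/2) = (27 + 2*sqrt(73)/9)*(399/2) = 10773/2 + 133*sqrt(73)/3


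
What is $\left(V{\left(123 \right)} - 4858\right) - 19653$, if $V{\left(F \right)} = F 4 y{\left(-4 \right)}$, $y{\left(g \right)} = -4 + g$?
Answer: $-28447$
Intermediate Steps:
$V{\left(F \right)} = - 32 F$ ($V{\left(F \right)} = F 4 \left(-4 - 4\right) = F 4 \left(-8\right) = F \left(-32\right) = - 32 F$)
$\left(V{\left(123 \right)} - 4858\right) - 19653 = \left(\left(-32\right) 123 - 4858\right) - 19653 = \left(-3936 - 4858\right) - 19653 = -8794 - 19653 = -28447$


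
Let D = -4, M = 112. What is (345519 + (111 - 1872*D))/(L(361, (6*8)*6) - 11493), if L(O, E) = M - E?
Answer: -353118/11669 ≈ -30.261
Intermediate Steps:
L(O, E) = 112 - E
(345519 + (111 - 1872*D))/(L(361, (6*8)*6) - 11493) = (345519 + (111 - 1872*(-4)))/((112 - 6*8*6) - 11493) = (345519 + (111 - 234*(-32)))/((112 - 48*6) - 11493) = (345519 + (111 + 7488))/((112 - 1*288) - 11493) = (345519 + 7599)/((112 - 288) - 11493) = 353118/(-176 - 11493) = 353118/(-11669) = 353118*(-1/11669) = -353118/11669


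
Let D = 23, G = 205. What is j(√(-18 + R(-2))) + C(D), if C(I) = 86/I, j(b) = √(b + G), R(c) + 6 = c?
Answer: 86/23 + √(205 + I*√26) ≈ 18.058 + 0.17805*I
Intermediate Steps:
R(c) = -6 + c
j(b) = √(205 + b) (j(b) = √(b + 205) = √(205 + b))
j(√(-18 + R(-2))) + C(D) = √(205 + √(-18 + (-6 - 2))) + 86/23 = √(205 + √(-18 - 8)) + 86*(1/23) = √(205 + √(-26)) + 86/23 = √(205 + I*√26) + 86/23 = 86/23 + √(205 + I*√26)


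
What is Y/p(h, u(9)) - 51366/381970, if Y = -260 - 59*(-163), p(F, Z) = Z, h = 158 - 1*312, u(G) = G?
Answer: 595605166/572955 ≈ 1039.5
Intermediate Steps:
h = -154 (h = 158 - 312 = -154)
Y = 9357 (Y = -260 + 9617 = 9357)
Y/p(h, u(9)) - 51366/381970 = 9357/9 - 51366/381970 = 9357*(⅑) - 51366*1/381970 = 3119/3 - 25683/190985 = 595605166/572955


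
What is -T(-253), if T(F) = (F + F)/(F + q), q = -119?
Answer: -253/186 ≈ -1.3602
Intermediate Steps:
T(F) = 2*F/(-119 + F) (T(F) = (F + F)/(F - 119) = (2*F)/(-119 + F) = 2*F/(-119 + F))
-T(-253) = -2*(-253)/(-119 - 253) = -2*(-253)/(-372) = -2*(-253)*(-1)/372 = -1*253/186 = -253/186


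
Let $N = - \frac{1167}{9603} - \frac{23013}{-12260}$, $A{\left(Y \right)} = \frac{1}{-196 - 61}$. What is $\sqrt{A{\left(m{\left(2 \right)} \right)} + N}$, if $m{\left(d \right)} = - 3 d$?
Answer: $\frac{\sqrt{44546074379269415205}}{5042887410} \approx 1.3235$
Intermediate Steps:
$A{\left(Y \right)} = - \frac{1}{257}$ ($A{\left(Y \right)} = \frac{1}{-257} = - \frac{1}{257}$)
$N = \frac{68895473}{39244260}$ ($N = \left(-1167\right) \frac{1}{9603} - - \frac{23013}{12260} = - \frac{389}{3201} + \frac{23013}{12260} = \frac{68895473}{39244260} \approx 1.7556$)
$\sqrt{A{\left(m{\left(2 \right)} \right)} + N} = \sqrt{- \frac{1}{257} + \frac{68895473}{39244260}} = \sqrt{\frac{17666892301}{10085774820}} = \frac{\sqrt{44546074379269415205}}{5042887410}$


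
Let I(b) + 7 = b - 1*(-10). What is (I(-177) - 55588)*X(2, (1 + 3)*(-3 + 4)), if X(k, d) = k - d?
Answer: 111524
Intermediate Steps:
I(b) = 3 + b (I(b) = -7 + (b - 1*(-10)) = -7 + (b + 10) = -7 + (10 + b) = 3 + b)
(I(-177) - 55588)*X(2, (1 + 3)*(-3 + 4)) = ((3 - 177) - 55588)*(2 - (1 + 3)*(-3 + 4)) = (-174 - 55588)*(2 - 4) = -55762*(2 - 1*4) = -55762*(2 - 4) = -55762*(-2) = 111524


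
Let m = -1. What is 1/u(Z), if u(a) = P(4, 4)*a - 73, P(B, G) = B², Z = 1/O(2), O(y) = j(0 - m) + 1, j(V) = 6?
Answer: -7/495 ≈ -0.014141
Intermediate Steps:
O(y) = 7 (O(y) = 6 + 1 = 7)
Z = ⅐ (Z = 1/7 = ⅐ ≈ 0.14286)
u(a) = -73 + 16*a (u(a) = 4²*a - 73 = 16*a - 73 = -73 + 16*a)
1/u(Z) = 1/(-73 + 16*(⅐)) = 1/(-73 + 16/7) = 1/(-495/7) = -7/495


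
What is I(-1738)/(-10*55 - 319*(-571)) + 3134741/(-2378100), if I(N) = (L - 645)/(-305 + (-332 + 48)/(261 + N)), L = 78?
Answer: -28475783861922751/21602673981329100 ≈ -1.3182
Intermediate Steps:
I(N) = -567/(-305 - 284/(261 + N)) (I(N) = (78 - 645)/(-305 + (-332 + 48)/(261 + N)) = -567/(-305 - 284/(261 + N)))
I(-1738)/(-10*55 - 319*(-571)) + 3134741/(-2378100) = (567*(261 - 1738)/(79889 + 305*(-1738)))/(-10*55 - 319*(-571)) + 3134741/(-2378100) = (567*(-1477)/(79889 - 530090))/(-550 + 182149) + 3134741*(-1/2378100) = (567*(-1477)/(-450201))/181599 - 3134741/2378100 = (567*(-1/450201)*(-1477))*(1/181599) - 3134741/2378100 = (279153/150067)*(1/181599) - 3134741/2378100 = 93051/9084005711 - 3134741/2378100 = -28475783861922751/21602673981329100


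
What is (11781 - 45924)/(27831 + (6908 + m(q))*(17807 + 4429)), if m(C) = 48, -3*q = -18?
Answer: -11381/51567149 ≈ -0.00022070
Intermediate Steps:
q = 6 (q = -1/3*(-18) = 6)
(11781 - 45924)/(27831 + (6908 + m(q))*(17807 + 4429)) = (11781 - 45924)/(27831 + (6908 + 48)*(17807 + 4429)) = -34143/(27831 + 6956*22236) = -34143/(27831 + 154673616) = -34143/154701447 = -34143*1/154701447 = -11381/51567149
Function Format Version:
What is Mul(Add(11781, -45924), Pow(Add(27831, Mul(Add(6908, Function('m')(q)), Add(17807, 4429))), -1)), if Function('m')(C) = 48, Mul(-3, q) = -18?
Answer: Rational(-11381, 51567149) ≈ -0.00022070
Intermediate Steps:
q = 6 (q = Mul(Rational(-1, 3), -18) = 6)
Mul(Add(11781, -45924), Pow(Add(27831, Mul(Add(6908, Function('m')(q)), Add(17807, 4429))), -1)) = Mul(Add(11781, -45924), Pow(Add(27831, Mul(Add(6908, 48), Add(17807, 4429))), -1)) = Mul(-34143, Pow(Add(27831, Mul(6956, 22236)), -1)) = Mul(-34143, Pow(Add(27831, 154673616), -1)) = Mul(-34143, Pow(154701447, -1)) = Mul(-34143, Rational(1, 154701447)) = Rational(-11381, 51567149)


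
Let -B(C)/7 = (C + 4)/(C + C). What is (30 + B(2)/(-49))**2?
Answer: 178929/196 ≈ 912.90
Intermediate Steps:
B(C) = -7*(4 + C)/(2*C) (B(C) = -7*(C + 4)/(C + C) = -7*(4 + C)/(2*C))
(30 + B(2)/(-49))**2 = (30 + (-7/2 - 14/2)/(-49))**2 = (30 + (-7/2 - 14*1/2)*(-1/49))**2 = (30 + (-7/2 - 7)*(-1/49))**2 = (30 - 21/2*(-1/49))**2 = (30 + 3/14)**2 = (423/14)**2 = 178929/196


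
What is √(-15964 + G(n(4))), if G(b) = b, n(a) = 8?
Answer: 2*I*√3989 ≈ 126.32*I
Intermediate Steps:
√(-15964 + G(n(4))) = √(-15964 + 8) = √(-15956) = 2*I*√3989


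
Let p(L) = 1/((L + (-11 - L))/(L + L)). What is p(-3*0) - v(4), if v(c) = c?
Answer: -4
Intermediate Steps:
p(L) = -2*L/11 (p(L) = 1/(-11*1/(2*L)) = 1/(-11/(2*L)) = -2*L/11)
p(-3*0) - v(4) = -(-6)*0/11 - 1*4 = -2/11*0 - 4 = 0 - 4 = -4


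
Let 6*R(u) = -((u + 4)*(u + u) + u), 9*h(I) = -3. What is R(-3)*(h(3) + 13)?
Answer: 19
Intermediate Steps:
h(I) = -⅓ (h(I) = (⅑)*(-3) = -⅓)
R(u) = -u/6 - u*(4 + u)/3 (R(u) = (-((u + 4)*(u + u) + u))/6 = (-((4 + u)*(2*u) + u))/6 = (-(2*u*(4 + u) + u))/6 = (-(u + 2*u*(4 + u)))/6 = (-u - 2*u*(4 + u))/6 = -u/6 - u*(4 + u)/3)
R(-3)*(h(3) + 13) = (-⅙*(-3)*(9 + 2*(-3)))*(-⅓ + 13) = -⅙*(-3)*(9 - 6)*(38/3) = -⅙*(-3)*3*(38/3) = (3/2)*(38/3) = 19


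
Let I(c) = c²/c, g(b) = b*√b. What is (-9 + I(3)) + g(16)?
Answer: 58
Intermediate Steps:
g(b) = b^(3/2)
I(c) = c
(-9 + I(3)) + g(16) = (-9 + 3) + 16^(3/2) = -6 + 64 = 58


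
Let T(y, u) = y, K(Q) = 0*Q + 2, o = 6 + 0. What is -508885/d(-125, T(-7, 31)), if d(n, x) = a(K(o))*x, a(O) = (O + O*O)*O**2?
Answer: 508885/168 ≈ 3029.1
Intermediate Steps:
o = 6
K(Q) = 2 (K(Q) = 0 + 2 = 2)
a(O) = O**2*(O + O**2) (a(O) = (O + O**2)*O**2 = O**2*(O + O**2))
d(n, x) = 24*x (d(n, x) = (2**3*(1 + 2))*x = (8*3)*x = 24*x)
-508885/d(-125, T(-7, 31)) = -508885/(24*(-7)) = -508885/(-168) = -508885*(-1/168) = 508885/168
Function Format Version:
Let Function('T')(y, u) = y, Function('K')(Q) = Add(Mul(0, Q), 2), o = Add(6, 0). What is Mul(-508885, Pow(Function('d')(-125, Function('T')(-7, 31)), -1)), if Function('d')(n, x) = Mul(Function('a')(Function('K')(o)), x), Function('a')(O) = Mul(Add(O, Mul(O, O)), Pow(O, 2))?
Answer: Rational(508885, 168) ≈ 3029.1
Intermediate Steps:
o = 6
Function('K')(Q) = 2 (Function('K')(Q) = Add(0, 2) = 2)
Function('a')(O) = Mul(Pow(O, 2), Add(O, Pow(O, 2))) (Function('a')(O) = Mul(Add(O, Pow(O, 2)), Pow(O, 2)) = Mul(Pow(O, 2), Add(O, Pow(O, 2))))
Function('d')(n, x) = Mul(24, x) (Function('d')(n, x) = Mul(Mul(Pow(2, 3), Add(1, 2)), x) = Mul(Mul(8, 3), x) = Mul(24, x))
Mul(-508885, Pow(Function('d')(-125, Function('T')(-7, 31)), -1)) = Mul(-508885, Pow(Mul(24, -7), -1)) = Mul(-508885, Pow(-168, -1)) = Mul(-508885, Rational(-1, 168)) = Rational(508885, 168)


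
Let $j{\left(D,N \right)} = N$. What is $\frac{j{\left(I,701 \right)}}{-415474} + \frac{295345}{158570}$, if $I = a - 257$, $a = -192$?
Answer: $\frac{6129850548}{3294085609} \approx 1.8609$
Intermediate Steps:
$I = -449$ ($I = -192 - 257 = -449$)
$\frac{j{\left(I,701 \right)}}{-415474} + \frac{295345}{158570} = \frac{701}{-415474} + \frac{295345}{158570} = 701 \left(- \frac{1}{415474}\right) + 295345 \cdot \frac{1}{158570} = - \frac{701}{415474} + \frac{59069}{31714} = \frac{6129850548}{3294085609}$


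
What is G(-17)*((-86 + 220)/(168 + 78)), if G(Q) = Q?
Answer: -1139/123 ≈ -9.2602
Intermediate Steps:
G(-17)*((-86 + 220)/(168 + 78)) = -17*(-86 + 220)/(168 + 78) = -2278/246 = -17*67/123 = -1139/123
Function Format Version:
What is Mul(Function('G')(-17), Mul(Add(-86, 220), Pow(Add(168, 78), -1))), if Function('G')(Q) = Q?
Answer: Rational(-1139, 123) ≈ -9.2602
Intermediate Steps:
Mul(Function('G')(-17), Mul(Add(-86, 220), Pow(Add(168, 78), -1))) = Mul(-17, Mul(Add(-86, 220), Pow(Add(168, 78), -1))) = Mul(-17, Mul(134, Pow(246, -1))) = Mul(-17, Mul(134, Rational(1, 246))) = Mul(-17, Rational(67, 123)) = Rational(-1139, 123)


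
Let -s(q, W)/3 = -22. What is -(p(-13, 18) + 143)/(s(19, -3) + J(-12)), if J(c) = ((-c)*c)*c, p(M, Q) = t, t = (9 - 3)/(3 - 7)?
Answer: -283/3588 ≈ -0.078874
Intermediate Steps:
t = -3/2 (t = 6/(-4) = 6*(-¼) = -3/2 ≈ -1.5000)
p(M, Q) = -3/2
s(q, W) = 66 (s(q, W) = -3*(-22) = 66)
J(c) = -c³ (J(c) = (-c²)*c = -c³)
-(p(-13, 18) + 143)/(s(19, -3) + J(-12)) = -(-3/2 + 143)/(66 - 1*(-12)³) = -283/(2*(66 - 1*(-1728))) = -283/(2*(66 + 1728)) = -283/(2*1794) = -1*283/3588 = -283/3588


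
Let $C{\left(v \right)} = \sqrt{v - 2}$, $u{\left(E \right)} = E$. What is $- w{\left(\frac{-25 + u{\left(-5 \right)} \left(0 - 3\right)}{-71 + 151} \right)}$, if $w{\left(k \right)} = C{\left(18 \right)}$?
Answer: $-4$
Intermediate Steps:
$C{\left(v \right)} = \sqrt{-2 + v}$
$w{\left(k \right)} = 4$ ($w{\left(k \right)} = \sqrt{-2 + 18} = \sqrt{16} = 4$)
$- w{\left(\frac{-25 + u{\left(-5 \right)} \left(0 - 3\right)}{-71 + 151} \right)} = \left(-1\right) 4 = -4$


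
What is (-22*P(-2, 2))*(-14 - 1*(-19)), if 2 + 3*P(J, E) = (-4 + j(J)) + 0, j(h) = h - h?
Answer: 220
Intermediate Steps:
j(h) = 0
P(J, E) = -2 (P(J, E) = -⅔ + ((-4 + 0) + 0)/3 = -⅔ + (-4 + 0)/3 = -⅔ + (⅓)*(-4) = -⅔ - 4/3 = -2)
(-22*P(-2, 2))*(-14 - 1*(-19)) = (-22*(-2))*(-14 - 1*(-19)) = 44*(-14 + 19) = 44*5 = 220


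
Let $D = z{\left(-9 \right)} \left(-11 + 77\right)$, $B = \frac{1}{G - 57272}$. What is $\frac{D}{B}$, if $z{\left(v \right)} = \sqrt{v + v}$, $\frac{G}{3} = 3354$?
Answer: $- 9347580 i \sqrt{2} \approx - 1.3219 \cdot 10^{7} i$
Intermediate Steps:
$G = 10062$ ($G = 3 \cdot 3354 = 10062$)
$z{\left(v \right)} = \sqrt{2} \sqrt{v}$ ($z{\left(v \right)} = \sqrt{2 v} = \sqrt{2} \sqrt{v}$)
$B = - \frac{1}{47210}$ ($B = \frac{1}{10062 - 57272} = \frac{1}{-47210} = - \frac{1}{47210} \approx -2.1182 \cdot 10^{-5}$)
$D = 198 i \sqrt{2}$ ($D = \sqrt{2} \sqrt{-9} \left(-11 + 77\right) = \sqrt{2} \cdot 3 i 66 = 3 i \sqrt{2} \cdot 66 = 198 i \sqrt{2} \approx 280.01 i$)
$\frac{D}{B} = \frac{198 i \sqrt{2}}{- \frac{1}{47210}} = 198 i \sqrt{2} \left(-47210\right) = - 9347580 i \sqrt{2}$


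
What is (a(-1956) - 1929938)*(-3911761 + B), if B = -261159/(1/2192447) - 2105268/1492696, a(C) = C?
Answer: 206396221932346434052051/186587 ≈ 1.1062e+18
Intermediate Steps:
B = -213670948690052019/373174 (B = -261159/1/2192447 - 2105268*1/1492696 = -261159*2192447 - 526317/373174 = -572577266073 - 526317/373174 = -213670948690052019/373174 ≈ -5.7258e+11)
(a(-1956) - 1929938)*(-3911761 + B) = (-1956 - 1929938)*(-3911761 - 213670948690052019/373174) = -1931894*(-213672408457551433/373174) = 206396221932346434052051/186587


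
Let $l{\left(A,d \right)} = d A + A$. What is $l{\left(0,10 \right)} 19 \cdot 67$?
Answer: $0$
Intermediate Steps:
$l{\left(A,d \right)} = A + A d$ ($l{\left(A,d \right)} = A d + A = A + A d$)
$l{\left(0,10 \right)} 19 \cdot 67 = 0 \left(1 + 10\right) 19 \cdot 67 = 0 \cdot 11 \cdot 19 \cdot 67 = 0 \cdot 19 \cdot 67 = 0 \cdot 67 = 0$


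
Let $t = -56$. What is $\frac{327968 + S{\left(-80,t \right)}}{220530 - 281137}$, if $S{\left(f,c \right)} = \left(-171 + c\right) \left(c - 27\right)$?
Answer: $- \frac{346809}{60607} \approx -5.7223$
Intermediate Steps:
$S{\left(f,c \right)} = \left(-171 + c\right) \left(-27 + c\right)$
$\frac{327968 + S{\left(-80,t \right)}}{220530 - 281137} = \frac{327968 + \left(4617 + \left(-56\right)^{2} - -11088\right)}{220530 - 281137} = \frac{327968 + \left(4617 + 3136 + 11088\right)}{-60607} = \left(327968 + 18841\right) \left(- \frac{1}{60607}\right) = 346809 \left(- \frac{1}{60607}\right) = - \frac{346809}{60607}$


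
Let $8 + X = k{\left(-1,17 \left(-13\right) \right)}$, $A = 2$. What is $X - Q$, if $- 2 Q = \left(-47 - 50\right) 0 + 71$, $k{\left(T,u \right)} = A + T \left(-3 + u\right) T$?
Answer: $- \frac{389}{2} \approx -194.5$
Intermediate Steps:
$k{\left(T,u \right)} = 2 + T^{2} \left(-3 + u\right)$ ($k{\left(T,u \right)} = 2 + T \left(-3 + u\right) T = 2 + T T \left(-3 + u\right) = 2 + T^{2} \left(-3 + u\right)$)
$Q = - \frac{71}{2}$ ($Q = - \frac{\left(-47 - 50\right) 0 + 71}{2} = - \frac{\left(-97\right) 0 + 71}{2} = - \frac{0 + 71}{2} = \left(- \frac{1}{2}\right) 71 = - \frac{71}{2} \approx -35.5$)
$X = -230$ ($X = -8 + \left(2 - 3 \left(-1\right)^{2} + 17 \left(-13\right) \left(-1\right)^{2}\right) = -8 - 222 = -230$)
$X - Q = -230 - - \frac{71}{2} = -230 + \frac{71}{2} = - \frac{389}{2}$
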